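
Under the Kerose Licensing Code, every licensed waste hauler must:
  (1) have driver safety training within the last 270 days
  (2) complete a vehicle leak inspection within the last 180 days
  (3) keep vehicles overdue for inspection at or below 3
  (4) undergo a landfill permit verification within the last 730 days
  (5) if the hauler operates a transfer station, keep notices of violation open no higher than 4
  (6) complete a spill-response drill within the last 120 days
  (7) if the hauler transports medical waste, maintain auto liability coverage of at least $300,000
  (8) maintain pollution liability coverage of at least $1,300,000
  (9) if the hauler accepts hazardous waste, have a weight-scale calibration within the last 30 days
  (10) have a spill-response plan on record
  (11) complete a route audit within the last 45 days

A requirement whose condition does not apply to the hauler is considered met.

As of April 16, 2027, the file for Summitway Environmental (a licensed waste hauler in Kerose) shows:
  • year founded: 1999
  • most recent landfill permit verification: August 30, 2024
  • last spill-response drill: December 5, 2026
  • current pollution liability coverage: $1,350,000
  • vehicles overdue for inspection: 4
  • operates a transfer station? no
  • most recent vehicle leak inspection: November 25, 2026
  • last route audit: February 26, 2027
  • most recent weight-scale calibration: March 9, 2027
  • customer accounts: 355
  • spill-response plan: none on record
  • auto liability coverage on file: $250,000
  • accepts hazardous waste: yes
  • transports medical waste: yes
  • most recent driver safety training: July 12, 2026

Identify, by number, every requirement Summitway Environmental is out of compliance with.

1. driver safety training 278 days ago vs limit 270 → not met
2. vehicle leak inspection 142 days ago vs limit 180 → met
3. vehicles overdue for inspection 4 > 3 → not met
4. landfill permit verification 959 days ago vs limit 730 → not met
5. condition 'operates a transfer station' does not hold → requirement n/a → met
6. spill-response drill 132 days ago vs limit 120 → not met
7. condition 'transports medical waste' holds; auto liability coverage $250,000 < $300,000 → not met
8. pollution liability coverage $1,350,000 ≥ $1,300,000 → met
9. condition 'accepts hazardous waste' holds; weight-scale calibration 38 days ago vs limit 30 → not met
10. spill-response plan absent → not met
11. route audit 49 days ago vs limit 45 → not met
Not met: 1, 3, 4, 6, 7, 9, 10, 11

1, 3, 4, 6, 7, 9, 10, 11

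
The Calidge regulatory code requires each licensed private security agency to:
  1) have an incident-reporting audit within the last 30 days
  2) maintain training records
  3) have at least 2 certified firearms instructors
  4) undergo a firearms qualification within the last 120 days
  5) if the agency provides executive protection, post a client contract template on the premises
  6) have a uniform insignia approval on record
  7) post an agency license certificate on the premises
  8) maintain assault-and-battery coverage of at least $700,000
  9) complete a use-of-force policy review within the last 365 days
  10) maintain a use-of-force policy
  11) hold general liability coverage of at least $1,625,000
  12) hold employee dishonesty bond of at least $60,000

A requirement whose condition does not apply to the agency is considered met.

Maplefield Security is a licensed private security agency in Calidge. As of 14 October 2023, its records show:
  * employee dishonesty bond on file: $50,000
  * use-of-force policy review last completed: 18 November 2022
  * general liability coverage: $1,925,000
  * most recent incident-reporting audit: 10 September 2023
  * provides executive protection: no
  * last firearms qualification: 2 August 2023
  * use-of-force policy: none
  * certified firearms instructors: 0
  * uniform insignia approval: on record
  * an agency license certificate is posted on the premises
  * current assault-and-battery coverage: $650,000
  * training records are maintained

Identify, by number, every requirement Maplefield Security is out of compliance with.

1, 3, 8, 10, 12

1. incident-reporting audit 34 days ago vs limit 30 → not met
2. training records present → met
3. certified firearms instructors 0 < 2 → not met
4. firearms qualification 73 days ago vs limit 120 → met
5. condition 'provides executive protection' does not hold → requirement n/a → met
6. uniform insignia approval present → met
7. agency license certificate present → met
8. assault-and-battery coverage $650,000 < $700,000 → not met
9. use-of-force policy review 330 days ago vs limit 365 → met
10. use-of-force policy absent → not met
11. general liability coverage $1,925,000 ≥ $1,625,000 → met
12. employee dishonesty bond $50,000 < $60,000 → not met
Not met: 1, 3, 8, 10, 12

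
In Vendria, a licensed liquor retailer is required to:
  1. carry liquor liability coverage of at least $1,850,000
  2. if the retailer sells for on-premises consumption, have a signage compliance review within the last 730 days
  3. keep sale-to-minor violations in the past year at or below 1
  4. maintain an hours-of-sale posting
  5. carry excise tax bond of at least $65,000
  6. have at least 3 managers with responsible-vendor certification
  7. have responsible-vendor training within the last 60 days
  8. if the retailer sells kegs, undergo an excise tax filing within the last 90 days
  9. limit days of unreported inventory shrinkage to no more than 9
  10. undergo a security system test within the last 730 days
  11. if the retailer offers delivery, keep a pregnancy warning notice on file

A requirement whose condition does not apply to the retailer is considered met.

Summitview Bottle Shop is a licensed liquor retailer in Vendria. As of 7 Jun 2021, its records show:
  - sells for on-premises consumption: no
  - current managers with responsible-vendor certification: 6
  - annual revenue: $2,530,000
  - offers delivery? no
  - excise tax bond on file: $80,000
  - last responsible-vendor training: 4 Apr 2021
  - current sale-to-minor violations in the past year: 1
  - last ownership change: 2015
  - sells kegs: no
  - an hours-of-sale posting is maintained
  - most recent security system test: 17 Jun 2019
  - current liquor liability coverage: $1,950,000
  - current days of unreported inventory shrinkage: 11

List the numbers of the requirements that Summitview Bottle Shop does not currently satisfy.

7, 9

1. liquor liability coverage $1,950,000 ≥ $1,850,000 → met
2. condition 'sells for on-premises consumption' does not hold → requirement n/a → met
3. sale-to-minor violations in the past year 1 ≤ 1 → met
4. hours-of-sale posting present → met
5. excise tax bond $80,000 ≥ $65,000 → met
6. managers with responsible-vendor certification 6 ≥ 3 → met
7. responsible-vendor training 64 days ago vs limit 60 → not met
8. condition 'sells kegs' does not hold → requirement n/a → met
9. days of unreported inventory shrinkage 11 > 9 → not met
10. security system test 721 days ago vs limit 730 → met
11. condition 'offers delivery' does not hold → requirement n/a → met
Not met: 7, 9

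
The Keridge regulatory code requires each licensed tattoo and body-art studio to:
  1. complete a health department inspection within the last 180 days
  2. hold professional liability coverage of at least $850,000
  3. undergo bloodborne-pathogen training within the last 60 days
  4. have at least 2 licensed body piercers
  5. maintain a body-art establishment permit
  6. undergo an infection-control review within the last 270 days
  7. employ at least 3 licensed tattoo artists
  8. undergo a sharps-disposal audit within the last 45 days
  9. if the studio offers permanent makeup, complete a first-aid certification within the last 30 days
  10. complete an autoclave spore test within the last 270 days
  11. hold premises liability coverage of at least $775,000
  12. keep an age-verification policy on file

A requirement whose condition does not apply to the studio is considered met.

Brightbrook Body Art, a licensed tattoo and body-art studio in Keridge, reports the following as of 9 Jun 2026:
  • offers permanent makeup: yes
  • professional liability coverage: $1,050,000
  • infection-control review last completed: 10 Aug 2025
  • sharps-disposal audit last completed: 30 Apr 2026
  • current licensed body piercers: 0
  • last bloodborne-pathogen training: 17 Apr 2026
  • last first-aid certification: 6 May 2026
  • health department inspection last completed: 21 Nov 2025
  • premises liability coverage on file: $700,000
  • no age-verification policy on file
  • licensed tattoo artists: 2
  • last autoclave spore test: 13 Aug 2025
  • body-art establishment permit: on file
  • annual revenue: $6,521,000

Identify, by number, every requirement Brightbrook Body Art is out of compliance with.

1, 4, 6, 7, 9, 10, 11, 12

1. health department inspection 200 days ago vs limit 180 → not met
2. professional liability coverage $1,050,000 ≥ $850,000 → met
3. bloodborne-pathogen training 53 days ago vs limit 60 → met
4. licensed body piercers 0 < 2 → not met
5. body-art establishment permit present → met
6. infection-control review 303 days ago vs limit 270 → not met
7. licensed tattoo artists 2 < 3 → not met
8. sharps-disposal audit 40 days ago vs limit 45 → met
9. condition 'offers permanent makeup' holds; first-aid certification 34 days ago vs limit 30 → not met
10. autoclave spore test 300 days ago vs limit 270 → not met
11. premises liability coverage $700,000 < $775,000 → not met
12. age-verification policy absent → not met
Not met: 1, 4, 6, 7, 9, 10, 11, 12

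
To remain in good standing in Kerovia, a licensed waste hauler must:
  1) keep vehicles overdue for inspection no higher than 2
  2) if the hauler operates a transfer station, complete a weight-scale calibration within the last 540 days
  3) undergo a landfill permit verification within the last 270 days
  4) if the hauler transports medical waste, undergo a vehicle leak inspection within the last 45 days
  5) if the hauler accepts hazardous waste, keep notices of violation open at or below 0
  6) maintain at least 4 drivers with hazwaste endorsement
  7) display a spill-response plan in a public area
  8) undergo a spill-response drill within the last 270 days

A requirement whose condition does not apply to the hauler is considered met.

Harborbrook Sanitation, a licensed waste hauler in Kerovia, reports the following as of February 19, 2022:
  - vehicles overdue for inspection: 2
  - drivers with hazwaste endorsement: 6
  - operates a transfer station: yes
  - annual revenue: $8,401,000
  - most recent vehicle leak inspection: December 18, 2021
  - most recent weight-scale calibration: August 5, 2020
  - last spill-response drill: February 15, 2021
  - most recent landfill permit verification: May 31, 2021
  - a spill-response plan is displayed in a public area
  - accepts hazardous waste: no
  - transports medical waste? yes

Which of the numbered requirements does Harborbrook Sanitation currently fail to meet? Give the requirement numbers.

2, 4, 8

1. vehicles overdue for inspection 2 ≤ 2 → met
2. condition 'operates a transfer station' holds; weight-scale calibration 563 days ago vs limit 540 → not met
3. landfill permit verification 264 days ago vs limit 270 → met
4. condition 'transports medical waste' holds; vehicle leak inspection 63 days ago vs limit 45 → not met
5. condition 'accepts hazardous waste' does not hold → requirement n/a → met
6. drivers with hazwaste endorsement 6 ≥ 4 → met
7. spill-response plan present → met
8. spill-response drill 369 days ago vs limit 270 → not met
Not met: 2, 4, 8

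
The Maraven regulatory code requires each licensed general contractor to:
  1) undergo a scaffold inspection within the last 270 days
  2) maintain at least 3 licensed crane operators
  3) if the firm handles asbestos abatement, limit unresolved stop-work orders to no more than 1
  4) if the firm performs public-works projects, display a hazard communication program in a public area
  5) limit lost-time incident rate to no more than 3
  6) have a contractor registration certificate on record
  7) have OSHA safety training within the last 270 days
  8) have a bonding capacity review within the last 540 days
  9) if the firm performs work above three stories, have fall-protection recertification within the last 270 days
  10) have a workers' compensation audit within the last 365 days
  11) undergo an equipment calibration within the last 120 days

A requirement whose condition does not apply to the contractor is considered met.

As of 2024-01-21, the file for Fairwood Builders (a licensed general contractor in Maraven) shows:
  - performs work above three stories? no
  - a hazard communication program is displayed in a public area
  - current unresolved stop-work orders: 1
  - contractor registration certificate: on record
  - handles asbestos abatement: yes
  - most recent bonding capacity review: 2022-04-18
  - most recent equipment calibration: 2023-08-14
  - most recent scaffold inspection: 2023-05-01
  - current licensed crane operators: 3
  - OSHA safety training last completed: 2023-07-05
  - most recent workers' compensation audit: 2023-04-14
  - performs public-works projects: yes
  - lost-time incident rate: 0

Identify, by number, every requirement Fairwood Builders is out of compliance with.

1. scaffold inspection 265 days ago vs limit 270 → met
2. licensed crane operators 3 ≥ 3 → met
3. condition 'handles asbestos abatement' holds; unresolved stop-work orders 1 ≤ 1 → met
4. condition 'performs public-works projects' holds; hazard communication program present → met
5. lost-time incident rate 0 ≤ 3 → met
6. contractor registration certificate present → met
7. OSHA safety training 200 days ago vs limit 270 → met
8. bonding capacity review 643 days ago vs limit 540 → not met
9. condition 'performs work above three stories' does not hold → requirement n/a → met
10. workers' compensation audit 282 days ago vs limit 365 → met
11. equipment calibration 160 days ago vs limit 120 → not met
Not met: 8, 11

8, 11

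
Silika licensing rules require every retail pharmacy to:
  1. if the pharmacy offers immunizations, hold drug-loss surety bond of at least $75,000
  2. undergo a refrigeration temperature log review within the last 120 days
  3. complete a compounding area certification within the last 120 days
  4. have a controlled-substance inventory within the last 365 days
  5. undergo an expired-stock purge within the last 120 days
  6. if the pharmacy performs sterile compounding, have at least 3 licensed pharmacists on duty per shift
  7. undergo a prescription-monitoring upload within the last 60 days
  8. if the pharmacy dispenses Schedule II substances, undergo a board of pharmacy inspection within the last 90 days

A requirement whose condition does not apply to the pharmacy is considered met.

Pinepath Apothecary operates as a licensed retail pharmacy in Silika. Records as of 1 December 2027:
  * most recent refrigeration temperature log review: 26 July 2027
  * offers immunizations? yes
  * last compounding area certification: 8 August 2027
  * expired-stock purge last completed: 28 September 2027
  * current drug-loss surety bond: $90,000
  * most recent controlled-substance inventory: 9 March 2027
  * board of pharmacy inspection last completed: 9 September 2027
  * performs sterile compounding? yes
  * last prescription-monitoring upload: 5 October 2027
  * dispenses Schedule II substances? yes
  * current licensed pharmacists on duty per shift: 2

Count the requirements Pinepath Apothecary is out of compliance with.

2

1. condition 'offers immunizations' holds; drug-loss surety bond $90,000 ≥ $75,000 → met
2. refrigeration temperature log review 128 days ago vs limit 120 → not met
3. compounding area certification 115 days ago vs limit 120 → met
4. controlled-substance inventory 267 days ago vs limit 365 → met
5. expired-stock purge 64 days ago vs limit 120 → met
6. condition 'performs sterile compounding' holds; licensed pharmacists on duty per shift 2 < 3 → not met
7. prescription-monitoring upload 57 days ago vs limit 60 → met
8. condition 'dispenses Schedule II substances' holds; board of pharmacy inspection 83 days ago vs limit 90 → met
Not met: 2 of 8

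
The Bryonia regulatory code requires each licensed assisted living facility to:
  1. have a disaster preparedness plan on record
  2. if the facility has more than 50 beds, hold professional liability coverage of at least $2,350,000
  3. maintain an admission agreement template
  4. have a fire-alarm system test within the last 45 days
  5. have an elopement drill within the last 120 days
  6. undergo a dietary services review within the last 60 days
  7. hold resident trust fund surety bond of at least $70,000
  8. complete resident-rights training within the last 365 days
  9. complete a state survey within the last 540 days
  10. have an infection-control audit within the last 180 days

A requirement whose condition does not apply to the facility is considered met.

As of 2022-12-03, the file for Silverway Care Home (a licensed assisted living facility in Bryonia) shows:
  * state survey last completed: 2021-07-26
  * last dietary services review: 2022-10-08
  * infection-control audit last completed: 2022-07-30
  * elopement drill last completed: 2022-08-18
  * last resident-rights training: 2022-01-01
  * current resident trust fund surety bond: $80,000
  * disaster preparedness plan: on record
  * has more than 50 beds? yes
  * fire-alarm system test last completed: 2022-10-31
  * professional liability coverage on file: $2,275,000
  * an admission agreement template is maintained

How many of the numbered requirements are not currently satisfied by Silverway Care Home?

1. disaster preparedness plan present → met
2. condition 'has more than 50 beds' holds; professional liability coverage $2,275,000 < $2,350,000 → not met
3. admission agreement template present → met
4. fire-alarm system test 33 days ago vs limit 45 → met
5. elopement drill 107 days ago vs limit 120 → met
6. dietary services review 56 days ago vs limit 60 → met
7. resident trust fund surety bond $80,000 ≥ $70,000 → met
8. resident-rights training 336 days ago vs limit 365 → met
9. state survey 495 days ago vs limit 540 → met
10. infection-control audit 126 days ago vs limit 180 → met
Not met: 1 of 10

1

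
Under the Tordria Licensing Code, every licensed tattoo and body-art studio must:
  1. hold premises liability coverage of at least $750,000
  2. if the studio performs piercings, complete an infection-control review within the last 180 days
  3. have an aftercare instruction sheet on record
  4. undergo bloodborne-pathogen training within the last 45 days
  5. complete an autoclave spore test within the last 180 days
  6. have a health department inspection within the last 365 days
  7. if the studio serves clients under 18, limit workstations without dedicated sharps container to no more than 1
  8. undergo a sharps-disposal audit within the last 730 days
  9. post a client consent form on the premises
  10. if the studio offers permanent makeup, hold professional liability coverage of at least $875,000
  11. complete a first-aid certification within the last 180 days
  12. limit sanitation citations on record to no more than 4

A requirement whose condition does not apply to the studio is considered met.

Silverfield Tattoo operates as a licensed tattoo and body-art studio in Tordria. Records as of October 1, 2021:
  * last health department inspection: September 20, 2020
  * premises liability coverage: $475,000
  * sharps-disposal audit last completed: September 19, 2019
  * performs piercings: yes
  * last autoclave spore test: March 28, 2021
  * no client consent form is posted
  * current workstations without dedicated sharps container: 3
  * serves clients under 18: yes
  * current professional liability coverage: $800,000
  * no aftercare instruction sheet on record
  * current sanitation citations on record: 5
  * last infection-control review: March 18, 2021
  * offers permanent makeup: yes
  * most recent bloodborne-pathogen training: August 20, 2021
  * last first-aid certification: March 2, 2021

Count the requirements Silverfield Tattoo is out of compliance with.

11

1. premises liability coverage $475,000 < $750,000 → not met
2. condition 'performs piercings' holds; infection-control review 197 days ago vs limit 180 → not met
3. aftercare instruction sheet absent → not met
4. bloodborne-pathogen training 42 days ago vs limit 45 → met
5. autoclave spore test 187 days ago vs limit 180 → not met
6. health department inspection 376 days ago vs limit 365 → not met
7. condition 'serves clients under 18' holds; workstations without dedicated sharps container 3 > 1 → not met
8. sharps-disposal audit 743 days ago vs limit 730 → not met
9. client consent form absent → not met
10. condition 'offers permanent makeup' holds; professional liability coverage $800,000 < $875,000 → not met
11. first-aid certification 213 days ago vs limit 180 → not met
12. sanitation citations on record 5 > 4 → not met
Not met: 11 of 12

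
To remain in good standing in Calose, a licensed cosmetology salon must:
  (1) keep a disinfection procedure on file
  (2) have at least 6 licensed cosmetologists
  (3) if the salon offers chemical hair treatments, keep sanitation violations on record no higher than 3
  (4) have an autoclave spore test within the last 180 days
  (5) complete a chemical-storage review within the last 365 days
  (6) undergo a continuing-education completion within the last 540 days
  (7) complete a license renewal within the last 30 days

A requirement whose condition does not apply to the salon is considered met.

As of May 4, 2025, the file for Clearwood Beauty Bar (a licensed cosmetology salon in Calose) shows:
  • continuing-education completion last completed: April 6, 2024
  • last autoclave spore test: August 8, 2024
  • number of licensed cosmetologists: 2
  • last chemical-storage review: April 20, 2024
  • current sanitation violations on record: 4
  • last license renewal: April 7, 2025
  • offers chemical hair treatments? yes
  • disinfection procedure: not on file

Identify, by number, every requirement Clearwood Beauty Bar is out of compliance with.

1, 2, 3, 4, 5

1. disinfection procedure absent → not met
2. licensed cosmetologists 2 < 6 → not met
3. condition 'offers chemical hair treatments' holds; sanitation violations on record 4 > 3 → not met
4. autoclave spore test 269 days ago vs limit 180 → not met
5. chemical-storage review 379 days ago vs limit 365 → not met
6. continuing-education completion 393 days ago vs limit 540 → met
7. license renewal 27 days ago vs limit 30 → met
Not met: 1, 2, 3, 4, 5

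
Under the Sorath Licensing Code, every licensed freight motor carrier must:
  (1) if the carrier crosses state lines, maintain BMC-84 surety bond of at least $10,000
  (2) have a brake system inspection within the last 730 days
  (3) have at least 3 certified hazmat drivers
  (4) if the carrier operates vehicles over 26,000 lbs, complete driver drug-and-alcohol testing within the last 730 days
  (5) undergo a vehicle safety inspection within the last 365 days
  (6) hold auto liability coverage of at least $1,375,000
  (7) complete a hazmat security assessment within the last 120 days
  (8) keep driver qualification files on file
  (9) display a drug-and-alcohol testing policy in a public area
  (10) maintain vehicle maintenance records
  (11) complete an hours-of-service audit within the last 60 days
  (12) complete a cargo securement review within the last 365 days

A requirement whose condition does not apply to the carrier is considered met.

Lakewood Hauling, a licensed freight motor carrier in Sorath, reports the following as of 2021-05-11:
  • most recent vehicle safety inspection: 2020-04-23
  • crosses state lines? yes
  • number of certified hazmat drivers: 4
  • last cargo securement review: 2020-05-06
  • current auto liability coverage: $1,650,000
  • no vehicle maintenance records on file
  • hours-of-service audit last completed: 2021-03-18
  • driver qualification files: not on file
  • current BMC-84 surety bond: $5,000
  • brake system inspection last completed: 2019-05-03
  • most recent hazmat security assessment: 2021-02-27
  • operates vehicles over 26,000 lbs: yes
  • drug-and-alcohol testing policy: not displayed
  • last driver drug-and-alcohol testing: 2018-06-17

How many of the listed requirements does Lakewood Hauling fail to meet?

8

1. condition 'crosses state lines' holds; BMC-84 surety bond $5,000 < $10,000 → not met
2. brake system inspection 739 days ago vs limit 730 → not met
3. certified hazmat drivers 4 ≥ 3 → met
4. condition 'operates vehicles over 26,000 lbs' holds; driver drug-and-alcohol testing 1059 days ago vs limit 730 → not met
5. vehicle safety inspection 383 days ago vs limit 365 → not met
6. auto liability coverage $1,650,000 ≥ $1,375,000 → met
7. hazmat security assessment 73 days ago vs limit 120 → met
8. driver qualification files absent → not met
9. drug-and-alcohol testing policy absent → not met
10. vehicle maintenance records absent → not met
11. hours-of-service audit 54 days ago vs limit 60 → met
12. cargo securement review 370 days ago vs limit 365 → not met
Not met: 8 of 12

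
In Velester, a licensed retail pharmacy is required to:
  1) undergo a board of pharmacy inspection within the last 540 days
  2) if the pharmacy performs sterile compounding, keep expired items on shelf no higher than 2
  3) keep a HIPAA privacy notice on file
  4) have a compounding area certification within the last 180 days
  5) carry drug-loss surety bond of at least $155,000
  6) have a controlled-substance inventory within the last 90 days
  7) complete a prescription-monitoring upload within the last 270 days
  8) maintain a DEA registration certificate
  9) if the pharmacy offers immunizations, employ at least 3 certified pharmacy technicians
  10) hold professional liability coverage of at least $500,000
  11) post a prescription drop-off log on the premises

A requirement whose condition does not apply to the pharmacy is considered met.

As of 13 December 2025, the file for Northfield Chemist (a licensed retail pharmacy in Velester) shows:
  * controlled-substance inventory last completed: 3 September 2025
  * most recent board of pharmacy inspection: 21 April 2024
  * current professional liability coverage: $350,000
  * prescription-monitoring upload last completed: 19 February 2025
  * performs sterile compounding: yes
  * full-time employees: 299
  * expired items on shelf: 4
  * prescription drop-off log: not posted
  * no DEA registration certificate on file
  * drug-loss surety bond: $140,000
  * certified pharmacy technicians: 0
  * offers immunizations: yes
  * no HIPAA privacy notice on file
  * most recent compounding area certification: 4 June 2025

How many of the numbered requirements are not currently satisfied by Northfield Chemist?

11

1. board of pharmacy inspection 601 days ago vs limit 540 → not met
2. condition 'performs sterile compounding' holds; expired items on shelf 4 > 2 → not met
3. HIPAA privacy notice absent → not met
4. compounding area certification 192 days ago vs limit 180 → not met
5. drug-loss surety bond $140,000 < $155,000 → not met
6. controlled-substance inventory 101 days ago vs limit 90 → not met
7. prescription-monitoring upload 297 days ago vs limit 270 → not met
8. DEA registration certificate absent → not met
9. condition 'offers immunizations' holds; certified pharmacy technicians 0 < 3 → not met
10. professional liability coverage $350,000 < $500,000 → not met
11. prescription drop-off log absent → not met
Not met: 11 of 11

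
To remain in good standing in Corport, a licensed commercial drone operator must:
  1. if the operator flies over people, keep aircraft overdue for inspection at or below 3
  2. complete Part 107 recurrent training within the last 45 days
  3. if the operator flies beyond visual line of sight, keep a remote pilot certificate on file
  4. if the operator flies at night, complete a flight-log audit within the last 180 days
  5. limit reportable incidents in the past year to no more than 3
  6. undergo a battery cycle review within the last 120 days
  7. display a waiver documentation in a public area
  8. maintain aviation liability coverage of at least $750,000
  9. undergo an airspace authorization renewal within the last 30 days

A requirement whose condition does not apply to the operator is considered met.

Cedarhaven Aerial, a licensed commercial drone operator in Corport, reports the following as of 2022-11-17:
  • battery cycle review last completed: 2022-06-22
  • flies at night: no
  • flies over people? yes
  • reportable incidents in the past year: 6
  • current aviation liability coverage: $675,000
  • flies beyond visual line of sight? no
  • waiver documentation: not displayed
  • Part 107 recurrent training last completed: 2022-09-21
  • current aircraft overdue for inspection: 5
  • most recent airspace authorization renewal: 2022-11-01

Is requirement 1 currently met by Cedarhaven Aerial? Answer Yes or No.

1. condition 'flies over people' holds; aircraft overdue for inspection 5 > 3 → not met

No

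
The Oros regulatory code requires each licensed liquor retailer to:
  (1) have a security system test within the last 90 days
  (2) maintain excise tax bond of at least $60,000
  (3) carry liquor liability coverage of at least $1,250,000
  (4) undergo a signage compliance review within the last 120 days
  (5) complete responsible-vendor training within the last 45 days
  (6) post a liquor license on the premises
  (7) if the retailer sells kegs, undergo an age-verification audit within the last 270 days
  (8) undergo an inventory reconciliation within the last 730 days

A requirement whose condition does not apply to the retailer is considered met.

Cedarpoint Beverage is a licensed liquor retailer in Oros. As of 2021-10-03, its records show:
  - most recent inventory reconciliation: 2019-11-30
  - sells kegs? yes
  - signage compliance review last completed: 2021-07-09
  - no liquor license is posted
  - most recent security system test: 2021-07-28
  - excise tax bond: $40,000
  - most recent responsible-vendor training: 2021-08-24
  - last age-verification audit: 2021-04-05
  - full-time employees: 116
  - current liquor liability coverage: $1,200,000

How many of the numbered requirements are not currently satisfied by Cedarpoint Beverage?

1. security system test 67 days ago vs limit 90 → met
2. excise tax bond $40,000 < $60,000 → not met
3. liquor liability coverage $1,200,000 < $1,250,000 → not met
4. signage compliance review 86 days ago vs limit 120 → met
5. responsible-vendor training 40 days ago vs limit 45 → met
6. liquor license absent → not met
7. condition 'sells kegs' holds; age-verification audit 181 days ago vs limit 270 → met
8. inventory reconciliation 673 days ago vs limit 730 → met
Not met: 3 of 8

3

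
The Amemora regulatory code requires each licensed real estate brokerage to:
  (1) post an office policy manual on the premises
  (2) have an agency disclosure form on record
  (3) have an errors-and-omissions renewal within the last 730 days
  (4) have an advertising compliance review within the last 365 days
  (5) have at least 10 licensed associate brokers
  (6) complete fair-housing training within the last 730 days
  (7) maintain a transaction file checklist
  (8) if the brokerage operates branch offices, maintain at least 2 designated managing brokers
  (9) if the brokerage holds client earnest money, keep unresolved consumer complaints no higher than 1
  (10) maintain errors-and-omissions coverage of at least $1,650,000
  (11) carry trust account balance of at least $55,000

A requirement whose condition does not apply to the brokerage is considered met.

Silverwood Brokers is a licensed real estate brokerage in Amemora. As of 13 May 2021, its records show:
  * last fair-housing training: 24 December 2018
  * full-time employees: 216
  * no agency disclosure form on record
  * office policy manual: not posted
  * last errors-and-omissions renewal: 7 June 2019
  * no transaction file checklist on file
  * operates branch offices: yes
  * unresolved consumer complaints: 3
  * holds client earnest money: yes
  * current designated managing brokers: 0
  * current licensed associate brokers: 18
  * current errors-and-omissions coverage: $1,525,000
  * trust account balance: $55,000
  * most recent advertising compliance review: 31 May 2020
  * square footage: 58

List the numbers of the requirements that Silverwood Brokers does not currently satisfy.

1, 2, 6, 7, 8, 9, 10

1. office policy manual absent → not met
2. agency disclosure form absent → not met
3. errors-and-omissions renewal 706 days ago vs limit 730 → met
4. advertising compliance review 347 days ago vs limit 365 → met
5. licensed associate brokers 18 ≥ 10 → met
6. fair-housing training 871 days ago vs limit 730 → not met
7. transaction file checklist absent → not met
8. condition 'operates branch offices' holds; designated managing brokers 0 < 2 → not met
9. condition 'holds client earnest money' holds; unresolved consumer complaints 3 > 1 → not met
10. errors-and-omissions coverage $1,525,000 < $1,650,000 → not met
11. trust account balance $55,000 ≥ $55,000 → met
Not met: 1, 2, 6, 7, 8, 9, 10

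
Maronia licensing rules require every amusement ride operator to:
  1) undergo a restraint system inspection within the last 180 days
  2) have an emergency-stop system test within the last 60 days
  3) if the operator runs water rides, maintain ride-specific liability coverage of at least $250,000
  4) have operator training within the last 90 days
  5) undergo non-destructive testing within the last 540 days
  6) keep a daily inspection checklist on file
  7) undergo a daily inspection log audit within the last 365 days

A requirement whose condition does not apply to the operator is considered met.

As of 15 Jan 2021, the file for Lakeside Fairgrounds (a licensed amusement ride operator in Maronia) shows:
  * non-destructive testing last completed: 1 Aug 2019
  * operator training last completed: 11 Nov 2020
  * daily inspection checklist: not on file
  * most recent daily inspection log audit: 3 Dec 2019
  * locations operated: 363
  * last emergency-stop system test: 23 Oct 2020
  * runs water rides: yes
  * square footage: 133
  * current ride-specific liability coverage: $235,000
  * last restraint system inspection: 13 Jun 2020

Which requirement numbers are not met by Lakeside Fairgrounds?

1. restraint system inspection 216 days ago vs limit 180 → not met
2. emergency-stop system test 84 days ago vs limit 60 → not met
3. condition 'runs water rides' holds; ride-specific liability coverage $235,000 < $250,000 → not met
4. operator training 65 days ago vs limit 90 → met
5. non-destructive testing 533 days ago vs limit 540 → met
6. daily inspection checklist absent → not met
7. daily inspection log audit 409 days ago vs limit 365 → not met
Not met: 1, 2, 3, 6, 7

1, 2, 3, 6, 7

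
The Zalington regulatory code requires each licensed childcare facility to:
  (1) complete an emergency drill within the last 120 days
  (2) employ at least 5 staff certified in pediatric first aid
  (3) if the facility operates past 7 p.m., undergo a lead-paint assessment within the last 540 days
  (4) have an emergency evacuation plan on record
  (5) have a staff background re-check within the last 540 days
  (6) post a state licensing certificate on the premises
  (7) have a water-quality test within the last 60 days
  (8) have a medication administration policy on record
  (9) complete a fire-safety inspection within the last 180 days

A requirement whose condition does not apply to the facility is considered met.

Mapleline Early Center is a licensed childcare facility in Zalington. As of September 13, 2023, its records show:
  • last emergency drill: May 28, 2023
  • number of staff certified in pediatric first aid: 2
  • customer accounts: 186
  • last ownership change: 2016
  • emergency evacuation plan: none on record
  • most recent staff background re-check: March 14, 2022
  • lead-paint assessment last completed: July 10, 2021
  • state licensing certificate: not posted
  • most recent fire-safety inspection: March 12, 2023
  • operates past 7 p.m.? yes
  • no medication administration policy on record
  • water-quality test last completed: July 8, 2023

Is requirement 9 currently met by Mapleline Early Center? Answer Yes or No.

9. fire-safety inspection 185 days ago vs limit 180 → not met

No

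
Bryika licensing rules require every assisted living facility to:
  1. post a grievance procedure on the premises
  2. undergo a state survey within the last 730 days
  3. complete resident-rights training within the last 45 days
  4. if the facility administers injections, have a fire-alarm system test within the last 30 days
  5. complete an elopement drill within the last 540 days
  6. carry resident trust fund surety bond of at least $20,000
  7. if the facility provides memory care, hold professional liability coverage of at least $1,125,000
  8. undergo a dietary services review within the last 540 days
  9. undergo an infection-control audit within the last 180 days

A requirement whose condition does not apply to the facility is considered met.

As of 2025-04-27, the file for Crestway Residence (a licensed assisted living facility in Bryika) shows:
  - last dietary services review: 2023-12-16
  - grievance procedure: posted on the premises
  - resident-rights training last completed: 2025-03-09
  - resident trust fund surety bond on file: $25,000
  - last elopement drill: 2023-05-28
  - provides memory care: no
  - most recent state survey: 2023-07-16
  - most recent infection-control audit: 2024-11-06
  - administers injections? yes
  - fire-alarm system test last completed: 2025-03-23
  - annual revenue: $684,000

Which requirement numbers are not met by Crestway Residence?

3, 4, 5

1. grievance procedure present → met
2. state survey 651 days ago vs limit 730 → met
3. resident-rights training 49 days ago vs limit 45 → not met
4. condition 'administers injections' holds; fire-alarm system test 35 days ago vs limit 30 → not met
5. elopement drill 700 days ago vs limit 540 → not met
6. resident trust fund surety bond $25,000 ≥ $20,000 → met
7. condition 'provides memory care' does not hold → requirement n/a → met
8. dietary services review 498 days ago vs limit 540 → met
9. infection-control audit 172 days ago vs limit 180 → met
Not met: 3, 4, 5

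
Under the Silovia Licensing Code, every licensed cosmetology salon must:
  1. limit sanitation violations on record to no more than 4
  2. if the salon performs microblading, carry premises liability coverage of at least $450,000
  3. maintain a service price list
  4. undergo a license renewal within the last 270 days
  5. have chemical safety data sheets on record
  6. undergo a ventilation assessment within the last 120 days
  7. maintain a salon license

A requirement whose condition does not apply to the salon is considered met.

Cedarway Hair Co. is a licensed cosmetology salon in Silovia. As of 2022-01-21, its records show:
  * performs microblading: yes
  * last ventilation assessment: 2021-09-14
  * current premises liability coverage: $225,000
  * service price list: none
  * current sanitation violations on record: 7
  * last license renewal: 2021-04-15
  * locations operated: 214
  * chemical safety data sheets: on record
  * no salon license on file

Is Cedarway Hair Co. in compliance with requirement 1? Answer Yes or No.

No

1. sanitation violations on record 7 > 4 → not met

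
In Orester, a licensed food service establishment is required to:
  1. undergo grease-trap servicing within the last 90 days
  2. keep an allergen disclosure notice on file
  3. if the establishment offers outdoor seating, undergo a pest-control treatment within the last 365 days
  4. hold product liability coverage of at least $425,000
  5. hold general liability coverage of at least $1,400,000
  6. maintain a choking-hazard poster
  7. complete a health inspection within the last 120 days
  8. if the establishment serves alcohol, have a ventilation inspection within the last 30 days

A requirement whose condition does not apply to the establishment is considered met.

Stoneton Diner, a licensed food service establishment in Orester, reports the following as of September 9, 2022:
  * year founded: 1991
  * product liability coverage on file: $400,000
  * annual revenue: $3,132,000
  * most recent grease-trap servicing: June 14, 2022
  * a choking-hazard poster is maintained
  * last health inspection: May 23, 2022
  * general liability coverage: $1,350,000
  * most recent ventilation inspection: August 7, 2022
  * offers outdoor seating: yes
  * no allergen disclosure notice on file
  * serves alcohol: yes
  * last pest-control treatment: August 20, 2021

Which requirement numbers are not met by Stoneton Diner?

1. grease-trap servicing 87 days ago vs limit 90 → met
2. allergen disclosure notice absent → not met
3. condition 'offers outdoor seating' holds; pest-control treatment 385 days ago vs limit 365 → not met
4. product liability coverage $400,000 < $425,000 → not met
5. general liability coverage $1,350,000 < $1,400,000 → not met
6. choking-hazard poster present → met
7. health inspection 109 days ago vs limit 120 → met
8. condition 'serves alcohol' holds; ventilation inspection 33 days ago vs limit 30 → not met
Not met: 2, 3, 4, 5, 8

2, 3, 4, 5, 8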